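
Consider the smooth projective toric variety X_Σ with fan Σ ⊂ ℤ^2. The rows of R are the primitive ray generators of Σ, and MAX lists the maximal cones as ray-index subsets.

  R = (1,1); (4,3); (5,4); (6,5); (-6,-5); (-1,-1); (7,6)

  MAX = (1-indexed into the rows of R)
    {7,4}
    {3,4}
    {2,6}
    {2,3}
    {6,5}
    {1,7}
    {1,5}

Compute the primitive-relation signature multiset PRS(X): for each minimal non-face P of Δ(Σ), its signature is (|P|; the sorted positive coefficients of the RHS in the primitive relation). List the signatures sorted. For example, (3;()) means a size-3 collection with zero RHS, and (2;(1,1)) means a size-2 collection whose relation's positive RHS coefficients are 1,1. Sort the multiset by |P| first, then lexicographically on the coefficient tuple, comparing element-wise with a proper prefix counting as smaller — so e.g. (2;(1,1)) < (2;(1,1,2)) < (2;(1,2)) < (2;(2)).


Primitive collections (14):

  {1,6}:  v_{1} + v_{6} = 0  ⇒ sig = (2;())
  {4,5}:  v_{4} + v_{5} = 0  ⇒ sig = (2;())
  {1,2}:  v_{1} + v_{2} = v_{3}  ⇒ sig = (2;(1))
  {1,3}:  v_{1} + v_{3} = v_{4}  ⇒ sig = (2;(1))
  {1,4}:  v_{1} + v_{4} = v_{7}  ⇒ sig = (2;(1))
  {3,5}:  v_{3} + v_{5} = v_{6}  ⇒ sig = (2;(1))
  {3,6}:  v_{3} + v_{6} = v_{2}  ⇒ sig = (2;(1))
  {4,6}:  v_{4} + v_{6} = v_{3}  ⇒ sig = (2;(1))
  {5,7}:  v_{5} + v_{7} = v_{1}  ⇒ sig = (2;(1))
  {6,7}:  v_{6} + v_{7} = v_{4}  ⇒ sig = (2;(1))
  {2,7}:  v_{2} + v_{7} = v_{3} + v_{4}  ⇒ sig = (2;(1,1))
  {2,4}:  v_{2} + v_{4} = 2·v_{3}  ⇒ sig = (2;(2))
  {2,5}:  v_{2} + v_{5} = 2·v_{6}  ⇒ sig = (2;(2))
  {3,7}:  v_{3} + v_{7} = 2·v_{4}  ⇒ sig = (2;(2))

Sorted signature multiset PRS(X):
[(2;()), (2;()), (2;(1)), (2;(1)), (2;(1)), (2;(1)), (2;(1)), (2;(1)), (2;(1)), (2;(1)), (2;(1,1)), (2;(2)), (2;(2)), (2;(2))]


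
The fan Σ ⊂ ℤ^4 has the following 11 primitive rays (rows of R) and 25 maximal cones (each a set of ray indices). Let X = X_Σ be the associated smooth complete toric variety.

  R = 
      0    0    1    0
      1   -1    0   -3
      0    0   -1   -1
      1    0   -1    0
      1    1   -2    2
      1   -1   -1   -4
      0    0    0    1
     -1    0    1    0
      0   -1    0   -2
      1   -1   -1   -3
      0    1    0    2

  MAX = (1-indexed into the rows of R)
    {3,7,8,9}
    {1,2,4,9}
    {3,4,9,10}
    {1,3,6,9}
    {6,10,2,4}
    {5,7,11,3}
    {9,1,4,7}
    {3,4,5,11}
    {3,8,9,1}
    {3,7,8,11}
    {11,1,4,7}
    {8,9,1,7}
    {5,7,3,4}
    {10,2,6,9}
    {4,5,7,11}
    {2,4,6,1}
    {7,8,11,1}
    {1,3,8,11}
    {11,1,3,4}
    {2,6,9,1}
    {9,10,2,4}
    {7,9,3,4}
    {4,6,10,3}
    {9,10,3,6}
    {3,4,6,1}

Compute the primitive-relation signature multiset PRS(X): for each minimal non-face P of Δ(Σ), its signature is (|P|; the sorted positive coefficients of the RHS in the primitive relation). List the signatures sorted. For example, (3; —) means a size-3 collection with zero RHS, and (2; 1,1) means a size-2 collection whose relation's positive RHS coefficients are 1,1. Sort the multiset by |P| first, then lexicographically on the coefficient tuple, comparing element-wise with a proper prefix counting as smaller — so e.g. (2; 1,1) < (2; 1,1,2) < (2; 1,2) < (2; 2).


Δ(Σ) — 11 vertices, 23 min non-faces:

  • {4,8}:  v_{4} + v_{8} = 0  so sig = (2; —)
  • {9,11}:  v_{9} + v_{11} = 0  so sig = (2; —)
  • {1,10}:  v_{1} + v_{10} = v_{2}  so sig = (2; 1)
  • {2,3}:  v_{2} + v_{3} = v_{6}  so sig = (2; 1)
  • {6,7}:  v_{6} + v_{7} = v_{10}  so sig = (2; 1)
  • {1,5}:  v_{1} + v_{5} = v_{4} + v_{11}  so sig = (2; 1,1)
  • {7,10}:  v_{7} + v_{10} = v_{4} + v_{9}  so sig = (2; 1,1)
  • {2,7}:  v_{2} + v_{7} = v_{1} + v_{4} + v_{9}  so sig = (2; 1,1,1)
  • {5,8}:  v_{5} + v_{8} = v_{3} + v_{7} + v_{11}  so sig = (2; 1,1,1)
  • {5,9}:  v_{5} + v_{9} = v_{3} + v_{4} + v_{7}  so sig = (2; 1,1,1)
  • {8,10}:  v_{8} + v_{10} = v_{1} + v_{3} + v_{9}  so sig = (2; 1,1,1)
  • {10,11}:  v_{10} + v_{11} = v_{1} + v_{3} + v_{4}  so sig = (2; 1,1,1)
  • {2,5}:  v_{2} + v_{5} = v_{1} + v_{3} + 2·v_{4}  so sig = (2; 1,1,2)
  • {2,8}:  v_{2} + v_{8} = 2·v_{1} + v_{3} + v_{9}  so sig = (2; 1,1,2)
  • {2,11}:  v_{2} + v_{11} = 2·v_{1} + v_{3} + v_{4}  so sig = (2; 1,1,2)
  • {5,10}:  v_{5} + v_{10} = v_{3} + 2·v_{4}  so sig = (2; 1,2)
  • {5,6}:  v_{5} + v_{6} = v_{1} + 2·v_{3} + 2·v_{4}  so sig = (2; 1,2,2)
  • {6,8}:  v_{6} + v_{8} = 2·v_{1} + 2·v_{3} + v_{9}  so sig = (2; 1,2,2)
  • {6,11}:  v_{6} + v_{11} = 2·v_{1} + 2·v_{3} + v_{4}  so sig = (2; 1,2,2)
  • {1,3,7}:  v_{1} + v_{3} + v_{7} = 0  so sig = (3; —)
  • {4,6,9}:  v_{4} + v_{6} + v_{9} = 2·v_{10}  so sig = (3; 2)
  • {1,3,4,9}:  v_{1} + v_{3} + v_{4} + v_{9} = v_{10}  so sig = (4; 1)
  • {3,4,7,11}:  v_{3} + v_{4} + v_{7} + v_{11} = v_{5}  so sig = (4; 1)

Sorted signature multiset PRS(X):
    |P|=2: 19 collections, coeffs (), (), (1), (1), (1), (1,1), (1,1), (1,1,1), (1,1,1), (1,1,1), (1,1,1), (1,1,1), (1,1,2), (1,1,2), (1,1,2), (1,2), (1,2,2), (1,2,2), (1,2,2)
    |P|=3: 2 collections, coeffs (), (2)
    |P|=4: 2 collections, coeffs (1), (1)


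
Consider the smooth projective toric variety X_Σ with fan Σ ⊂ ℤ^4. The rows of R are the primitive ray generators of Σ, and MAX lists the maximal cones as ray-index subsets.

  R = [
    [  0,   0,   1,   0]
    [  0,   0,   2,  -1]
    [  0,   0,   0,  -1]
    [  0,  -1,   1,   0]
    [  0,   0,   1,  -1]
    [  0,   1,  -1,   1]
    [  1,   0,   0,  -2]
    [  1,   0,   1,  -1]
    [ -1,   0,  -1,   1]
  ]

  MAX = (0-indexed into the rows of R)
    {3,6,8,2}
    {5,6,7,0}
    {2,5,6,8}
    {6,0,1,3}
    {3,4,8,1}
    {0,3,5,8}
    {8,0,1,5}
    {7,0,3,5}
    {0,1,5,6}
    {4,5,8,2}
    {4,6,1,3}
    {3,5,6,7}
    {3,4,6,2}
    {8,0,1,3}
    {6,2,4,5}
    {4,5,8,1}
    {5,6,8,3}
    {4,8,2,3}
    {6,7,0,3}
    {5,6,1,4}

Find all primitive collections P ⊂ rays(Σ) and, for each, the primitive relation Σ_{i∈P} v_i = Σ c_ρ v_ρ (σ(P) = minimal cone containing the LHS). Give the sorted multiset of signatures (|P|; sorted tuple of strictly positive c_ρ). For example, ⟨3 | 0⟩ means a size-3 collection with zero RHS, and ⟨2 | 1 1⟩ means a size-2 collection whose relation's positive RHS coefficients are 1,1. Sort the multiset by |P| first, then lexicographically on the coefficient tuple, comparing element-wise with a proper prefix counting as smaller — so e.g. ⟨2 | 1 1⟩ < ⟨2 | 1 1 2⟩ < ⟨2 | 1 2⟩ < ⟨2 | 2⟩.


Δ(Σ) — 9 vertices, 14 min non-faces:

  P={7,8}:  v_{7} + v_{8} = 0  so sig = ⟨2 | 0⟩
  P={0,2}:  v_{0} + v_{2} = v_{4}  so sig = ⟨2 | 1⟩
  P={0,4}:  v_{0} + v_{4} = v_{1}  so sig = ⟨2 | 1⟩
  P={2,7}:  v_{2} + v_{7} = v_{0} + v_{6}  so sig = ⟨2 | 1 1⟩
  P={4,7}:  v_{4} + v_{7} = 2·v_{0} + v_{6}  so sig = ⟨2 | 1 2⟩
  P={1,7}:  v_{1} + v_{7} = 3·v_{0} + v_{6}  so sig = ⟨2 | 1 3⟩
  P={1,2}:  v_{1} + v_{2} = 2·v_{4}  so sig = ⟨2 | 2⟩
  P={2,3,5}:  v_{2} + v_{3} + v_{5} = 0  so sig = ⟨3 | 0⟩
  P={0,6,8}:  v_{0} + v_{6} + v_{8} = v_{2}  so sig = ⟨3 | 1⟩
  P={3,4,5}:  v_{3} + v_{4} + v_{5} = v_{0}  so sig = ⟨3 | 1⟩
  P={1,6,8}:  v_{1} + v_{6} + v_{8} = v_{2} + v_{4}  so sig = ⟨3 | 1 1⟩
  P={1,3,5}:  v_{1} + v_{3} + v_{5} = 2·v_{0}  so sig = ⟨3 | 2⟩
  P={4,6,8}:  v_{4} + v_{6} + v_{8} = 2·v_{2}  so sig = ⟨3 | 2⟩
  P={0,3,5,6}:  v_{0} + v_{3} + v_{5} + v_{6} = v_{7}  so sig = ⟨4 | 1⟩

so the primitive-relation signature multiset is
    |P|=2: 7 collections, coeffs (), (1), (1), (1,1), (1,2), (1,3), (2)
    |P|=3: 6 collections, coeffs (), (1), (1), (1,1), (2), (2)
    |P|=4: 1 collection, coeffs (1)


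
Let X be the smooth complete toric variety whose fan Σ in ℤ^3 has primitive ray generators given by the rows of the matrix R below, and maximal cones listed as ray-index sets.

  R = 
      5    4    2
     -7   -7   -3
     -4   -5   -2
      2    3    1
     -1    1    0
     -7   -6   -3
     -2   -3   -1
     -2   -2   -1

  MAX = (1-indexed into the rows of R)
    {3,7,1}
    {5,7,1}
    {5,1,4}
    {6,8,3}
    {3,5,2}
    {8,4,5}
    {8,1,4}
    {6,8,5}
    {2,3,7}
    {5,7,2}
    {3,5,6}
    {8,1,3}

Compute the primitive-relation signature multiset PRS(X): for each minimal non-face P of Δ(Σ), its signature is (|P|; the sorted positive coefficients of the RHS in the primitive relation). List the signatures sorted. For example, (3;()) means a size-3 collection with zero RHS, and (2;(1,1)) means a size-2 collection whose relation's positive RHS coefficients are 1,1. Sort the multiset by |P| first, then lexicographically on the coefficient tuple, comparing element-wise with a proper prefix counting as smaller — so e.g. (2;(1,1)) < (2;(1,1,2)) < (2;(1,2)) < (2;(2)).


14 collections generate NE(X_Σ); each relation:

  • {4,7}:  v_{4} + v_{7} = 0  so sig = (2;())
  • {1,2}:  v_{1} + v_{2} = v_{7}  so sig = (2;(1))
  • {1,6}:  v_{1} + v_{6} = v_{8}  so sig = (2;(1))
  • {3,4}:  v_{3} + v_{4} = v_{8}  so sig = (2;(1))
  • {7,8}:  v_{7} + v_{8} = v_{3}  so sig = (2;(1))
  • {2,4}:  v_{2} + v_{4} = v_{3} + v_{5}  so sig = (2;(1,1))
  • {2,8}:  v_{2} + v_{8} = 2·v_{3} + v_{5}  so sig = (2;(1,2))
  • {4,6}:  v_{4} + v_{6} = v_{5} + 2·v_{8}  so sig = (2;(1,2))
  • {6,7}:  v_{6} + v_{7} = 2·v_{3} + v_{5}  so sig = (2;(1,2))
  • {2,6}:  v_{2} + v_{6} = 3·v_{3} + 2·v_{5}  so sig = (2;(2,3))
  • {1,3,5}:  v_{1} + v_{3} + v_{5} = 0  so sig = (3;())
  • {1,5,8}:  v_{1} + v_{5} + v_{8} = v_{4}  so sig = (3;(1))
  • {3,5,7}:  v_{3} + v_{5} + v_{7} = v_{2}  so sig = (3;(1))
  • {3,5,8}:  v_{3} + v_{5} + v_{8} = v_{6}  so sig = (3;(1))

Sorted signature multiset PRS(X):
{ (2;()),  (2;(1)) ×4,  (2;(1,1)),  (2;(1,2)) ×3,  (2;(2,3)),  (3;()),  (3;(1)) ×3 }


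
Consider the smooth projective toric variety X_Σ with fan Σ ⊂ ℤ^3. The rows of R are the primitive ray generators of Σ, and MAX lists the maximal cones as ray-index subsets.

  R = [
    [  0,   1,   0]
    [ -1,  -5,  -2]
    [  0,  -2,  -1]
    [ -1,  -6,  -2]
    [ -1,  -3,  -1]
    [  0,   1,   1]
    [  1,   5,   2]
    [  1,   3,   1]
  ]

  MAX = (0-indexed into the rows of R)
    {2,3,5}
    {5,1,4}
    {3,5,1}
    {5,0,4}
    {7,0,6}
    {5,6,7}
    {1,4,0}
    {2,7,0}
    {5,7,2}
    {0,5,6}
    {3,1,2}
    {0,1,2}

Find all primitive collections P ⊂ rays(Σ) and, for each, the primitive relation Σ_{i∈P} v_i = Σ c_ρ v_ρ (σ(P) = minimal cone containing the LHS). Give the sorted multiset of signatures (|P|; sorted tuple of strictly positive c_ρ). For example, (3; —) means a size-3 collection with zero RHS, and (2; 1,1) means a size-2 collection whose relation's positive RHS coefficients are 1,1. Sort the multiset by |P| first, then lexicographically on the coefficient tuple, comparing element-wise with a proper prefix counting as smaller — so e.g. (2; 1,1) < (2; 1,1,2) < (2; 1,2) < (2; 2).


Primitive collections (14):

  • {1,6}:  v_{1} + v_{6} = 0 ; sig = (2; —)
  • {4,7}:  v_{4} + v_{7} = 0 ; sig = (2; —)
  • {0,3}:  v_{0} + v_{3} = v_{1} ; sig = (2; 1)
  • {1,7}:  v_{1} + v_{7} = v_{2} ; sig = (2; 1)
  • {2,4}:  v_{2} + v_{4} = v_{1} ; sig = (2; 1)
  • {2,6}:  v_{2} + v_{6} = v_{7} ; sig = (2; 1)
  • {3,6}:  v_{3} + v_{6} = v_{2} + v_{5} ; sig = (2; 1,1)
  • {4,6}:  v_{4} + v_{6} = v_{0} + v_{5} ; sig = (2; 1,1)
  • {3,4}:  v_{3} + v_{4} = 2·v_{1} + v_{5} ; sig = (2; 1,2)
  • {3,7}:  v_{3} + v_{7} = 2·v_{2} + v_{5} ; sig = (2; 1,2)
  • {0,2,5}:  v_{0} + v_{2} + v_{5} = 0 ; sig = (3; —)
  • {0,1,5}:  v_{0} + v_{1} + v_{5} = v_{4} ; sig = (3; 1)
  • {0,5,7}:  v_{0} + v_{5} + v_{7} = v_{6} ; sig = (3; 1)
  • {1,2,5}:  v_{1} + v_{2} + v_{5} = v_{3} ; sig = (3; 1)

Sorted signature multiset PRS(X):
    |P|=2: 10 collections, coeffs (), (), (1), (1), (1), (1), (1,1), (1,1), (1,2), (1,2)
    |P|=3: 4 collections, coeffs (), (1), (1), (1)


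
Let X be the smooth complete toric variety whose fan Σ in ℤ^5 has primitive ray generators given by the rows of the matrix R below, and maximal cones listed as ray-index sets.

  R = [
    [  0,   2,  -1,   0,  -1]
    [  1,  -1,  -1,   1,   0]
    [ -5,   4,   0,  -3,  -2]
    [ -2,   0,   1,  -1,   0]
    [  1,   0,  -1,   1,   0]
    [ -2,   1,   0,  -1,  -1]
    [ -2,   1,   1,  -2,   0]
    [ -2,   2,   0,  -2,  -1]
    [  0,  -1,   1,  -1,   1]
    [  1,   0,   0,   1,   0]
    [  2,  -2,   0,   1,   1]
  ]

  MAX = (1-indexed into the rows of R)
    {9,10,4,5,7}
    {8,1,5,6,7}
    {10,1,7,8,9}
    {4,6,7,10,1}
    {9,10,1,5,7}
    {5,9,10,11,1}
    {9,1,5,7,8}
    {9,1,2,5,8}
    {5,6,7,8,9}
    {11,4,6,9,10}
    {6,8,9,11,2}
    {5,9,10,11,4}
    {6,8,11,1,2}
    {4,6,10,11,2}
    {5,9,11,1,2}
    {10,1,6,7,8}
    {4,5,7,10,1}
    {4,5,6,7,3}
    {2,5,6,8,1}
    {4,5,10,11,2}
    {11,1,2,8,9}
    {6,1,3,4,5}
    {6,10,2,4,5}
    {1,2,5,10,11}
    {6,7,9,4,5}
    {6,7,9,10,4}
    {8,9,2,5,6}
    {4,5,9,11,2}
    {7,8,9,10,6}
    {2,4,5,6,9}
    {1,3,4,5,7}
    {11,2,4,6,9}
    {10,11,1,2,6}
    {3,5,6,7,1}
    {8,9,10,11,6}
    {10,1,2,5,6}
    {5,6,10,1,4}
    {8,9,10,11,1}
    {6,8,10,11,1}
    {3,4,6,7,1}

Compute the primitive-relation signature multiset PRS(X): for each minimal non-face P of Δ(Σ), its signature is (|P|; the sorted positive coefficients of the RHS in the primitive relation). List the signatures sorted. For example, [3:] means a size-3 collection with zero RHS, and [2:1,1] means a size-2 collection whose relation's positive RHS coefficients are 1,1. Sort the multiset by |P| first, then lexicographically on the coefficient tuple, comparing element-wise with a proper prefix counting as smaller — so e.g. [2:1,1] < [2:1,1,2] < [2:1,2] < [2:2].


Minimal non-faces — 20 found among 11 rays, 40 max cones:

  • {7,11}:  v_{7} + v_{11} = v_{9}  →  sig = [2:1]
  • {4,8}:  v_{4} + v_{8} = v_{6} + v_{7}  →  sig = [2:1,1]
  • {2,7}:  v_{2} + v_{7} = v_{5} + v_{6} + v_{9}  →  sig = [2:1,1,1]
  • {3,11}:  v_{3} + v_{11} = v_{5} + v_{6} + v_{7}  →  sig = [2:1,1,1]
  • {3,9}:  v_{3} + v_{9} = v_{5} + v_{6} + 2·v_{7}  →  sig = [2:1,1,2]
  • {3,8}:  v_{3} + v_{8} = v_{1} + v_{5} + 2·v_{6} + 2·v_{7}  →  sig = [2:1,1,2,2]
  • {2,3}:  v_{2} + v_{3} = 2·v_{5} + 2·v_{6} + v_{7}  →  sig = [2:1,2,2]
  • {3,10}:  v_{3} + v_{10} = 2·v_{1} + 2·v_{4}  →  sig = [2:2,2]
  • {1,4,11}:  v_{1} + v_{4} + v_{11} = 0  →  sig = [3:]
  • {1,4,9}:  v_{1} + v_{4} + v_{9} = v_{7}  →  sig = [3:1]
  • {1,6,9}:  v_{1} + v_{6} + v_{9} = v_{8}  →  sig = [3:1]
  • {2,9,10}:  v_{2} + v_{9} + v_{10} = v_{11}  →  sig = [3:1]
  • {5,6,11}:  v_{5} + v_{6} + v_{11} = v_{2}  →  sig = [3:1]
  • {5,8,10}:  v_{5} + v_{8} + v_{10} = v_{1}  →  sig = [3:1]
  • {1,2,4}:  v_{1} + v_{2} + v_{4} = v_{5} + v_{6}  →  sig = [3:1,1]
  • {2,8,10}:  v_{2} + v_{8} + v_{10} = v_{1} + v_{6} + v_{11}  →  sig = [3:1,1,1]
  • {5,8,11}:  v_{5} + v_{8} + v_{11} = v_{1} + v_{2} + v_{9}  →  sig = [3:1,1,1]
  • {5,6,9,10}:  v_{5} + v_{6} + v_{9} + v_{10} = 0  →  sig = [4:]
  • {5,6,7,10}:  v_{5} + v_{6} + v_{7} + v_{10} = v_{1} + v_{4}  →  sig = [4:1,1]
  • {1,4,5,6,7}:  v_{1} + v_{4} + v_{5} + v_{6} + v_{7} = v_{3}  →  sig = [5:1]

so the primitive-relation signature multiset is
    |P|=2: 8 collections, coeffs (1), (1,1), (1,1,1), (1,1,1), (1,1,2), (1,1,2,2), (1,2,2), (2,2)
    |P|=3: 9 collections, coeffs (), (1), (1), (1), (1), (1), (1,1), (1,1,1), (1,1,1)
    |P|=4: 2 collections, coeffs (), (1,1)
    |P|=5: 1 collection, coeffs (1)


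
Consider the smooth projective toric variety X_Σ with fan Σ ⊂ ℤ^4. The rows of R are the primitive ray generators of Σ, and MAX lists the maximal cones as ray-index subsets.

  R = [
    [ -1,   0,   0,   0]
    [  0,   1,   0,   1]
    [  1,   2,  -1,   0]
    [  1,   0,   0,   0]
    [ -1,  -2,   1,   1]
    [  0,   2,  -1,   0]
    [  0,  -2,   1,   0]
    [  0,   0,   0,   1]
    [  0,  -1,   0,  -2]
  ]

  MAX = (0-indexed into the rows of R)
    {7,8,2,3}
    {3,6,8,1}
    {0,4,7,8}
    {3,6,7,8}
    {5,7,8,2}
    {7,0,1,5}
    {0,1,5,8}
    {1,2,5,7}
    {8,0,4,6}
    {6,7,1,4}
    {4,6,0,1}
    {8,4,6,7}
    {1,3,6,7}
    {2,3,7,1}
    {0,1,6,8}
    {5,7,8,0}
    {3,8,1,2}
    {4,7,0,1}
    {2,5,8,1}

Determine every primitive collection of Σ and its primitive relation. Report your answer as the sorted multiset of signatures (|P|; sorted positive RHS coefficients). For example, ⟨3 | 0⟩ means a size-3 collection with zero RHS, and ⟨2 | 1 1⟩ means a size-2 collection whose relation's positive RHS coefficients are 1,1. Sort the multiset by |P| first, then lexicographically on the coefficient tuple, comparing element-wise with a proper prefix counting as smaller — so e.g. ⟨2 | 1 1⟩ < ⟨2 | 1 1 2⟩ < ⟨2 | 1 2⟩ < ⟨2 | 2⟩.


Σ has 11 primitive collections:

  • {0,3}:  v_{0} + v_{3} = 0  ⇒ sig = ⟨2 | 0⟩
  • {5,6}:  v_{5} + v_{6} = 0  ⇒ sig = ⟨2 | 0⟩
  • {0,2}:  v_{0} + v_{2} = v_{5}  ⇒ sig = ⟨2 | 1⟩
  • {2,4}:  v_{2} + v_{4} = v_{7}  ⇒ sig = ⟨2 | 1⟩
  • {2,6}:  v_{2} + v_{6} = v_{3}  ⇒ sig = ⟨2 | 1⟩
  • {3,5}:  v_{3} + v_{5} = v_{2}  ⇒ sig = ⟨2 | 1⟩
  • {3,4}:  v_{3} + v_{4} = v_{6} + v_{7}  ⇒ sig = ⟨2 | 1 1⟩
  • {4,5}:  v_{4} + v_{5} = v_{0} + v_{7}  ⇒ sig = ⟨2 | 1 1⟩
  • {1,7,8}:  v_{1} + v_{7} + v_{8} = 0  ⇒ sig = ⟨3 | 0⟩
  • {0,6,7}:  v_{0} + v_{6} + v_{7} = v_{4}  ⇒ sig = ⟨3 | 1⟩
  • {1,4,8}:  v_{1} + v_{4} + v_{8} = v_{0} + v_{6}  ⇒ sig = ⟨3 | 1 1⟩

so the primitive-relation signature multiset is
{ ⟨2 | 0⟩ ×2,  ⟨2 | 1⟩ ×4,  ⟨2 | 1 1⟩ ×2,  ⟨3 | 0⟩,  ⟨3 | 1⟩,  ⟨3 | 1 1⟩ }


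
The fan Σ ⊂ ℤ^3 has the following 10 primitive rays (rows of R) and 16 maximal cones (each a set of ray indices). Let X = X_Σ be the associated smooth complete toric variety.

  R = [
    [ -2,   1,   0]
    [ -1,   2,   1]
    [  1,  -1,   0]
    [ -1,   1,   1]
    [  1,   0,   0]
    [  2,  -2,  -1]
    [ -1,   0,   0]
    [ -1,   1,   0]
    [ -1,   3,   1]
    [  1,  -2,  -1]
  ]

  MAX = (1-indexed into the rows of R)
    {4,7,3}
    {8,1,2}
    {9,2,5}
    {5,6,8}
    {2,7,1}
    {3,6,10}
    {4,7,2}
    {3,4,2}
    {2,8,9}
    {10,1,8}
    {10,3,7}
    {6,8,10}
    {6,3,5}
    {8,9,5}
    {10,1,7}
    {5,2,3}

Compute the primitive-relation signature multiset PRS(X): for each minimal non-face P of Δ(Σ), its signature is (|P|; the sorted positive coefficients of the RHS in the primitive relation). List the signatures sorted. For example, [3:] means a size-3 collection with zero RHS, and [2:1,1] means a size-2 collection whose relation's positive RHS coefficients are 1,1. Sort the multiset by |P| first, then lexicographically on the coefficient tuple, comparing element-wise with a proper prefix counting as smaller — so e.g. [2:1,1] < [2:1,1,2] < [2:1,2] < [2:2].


Σ has 23 primitive collections:

  P = {2,10}:  v_{2} + v_{10} = 0  so sig = [2:]
  P = {3,8}:  v_{3} + v_{8} = 0  so sig = [2:]
  P = {5,7}:  v_{5} + v_{7} = 0  so sig = [2:]
  P = {1,3}:  v_{1} + v_{3} = v_{7}  so sig = [2:1]
  P = {1,5}:  v_{1} + v_{5} = v_{8}  so sig = [2:1]
  P = {2,6}:  v_{2} + v_{6} = v_{5}  so sig = [2:1]
  P = {4,6}:  v_{4} + v_{6} = v_{3}  so sig = [2:1]
  P = {5,10}:  v_{5} + v_{10} = v_{6}  so sig = [2:1]
  P = {6,7}:  v_{6} + v_{7} = v_{10}  so sig = [2:1]
  P = {7,8}:  v_{7} + v_{8} = v_{1}  so sig = [2:1]
  P = {1,6}:  v_{1} + v_{6} = v_{8} + v_{10}  so sig = [2:1,1]
  P = {3,9}:  v_{3} + v_{9} = v_{2} + v_{5}  so sig = [2:1,1]
  P = {4,5}:  v_{4} + v_{5} = v_{2} + v_{3}  so sig = [2:1,1]
  P = {4,8}:  v_{4} + v_{8} = v_{2} + v_{7}  so sig = [2:1,1]
  P = {4,10}:  v_{4} + v_{10} = v_{3} + v_{7}  so sig = [2:1,1]
  P = {7,9}:  v_{7} + v_{9} = v_{2} + v_{8}  so sig = [2:1,1]
  P = {9,10}:  v_{9} + v_{10} = v_{5} + v_{8}  so sig = [2:1,1]
  P = {1,4}:  v_{1} + v_{4} = v_{2} + 2·v_{7}  so sig = [2:1,2]
  P = {1,9}:  v_{1} + v_{9} = v_{2} + 2·v_{8}  so sig = [2:1,2]
  P = {6,9}:  v_{6} + v_{9} = 2·v_{5} + v_{8}  so sig = [2:1,2]
  P = {4,9}:  v_{4} + v_{9} = 2·v_{2}  so sig = [2:2]
  P = {2,3,7}:  v_{2} + v_{3} + v_{7} = v_{4}  so sig = [3:1]
  P = {2,5,8}:  v_{2} + v_{5} + v_{8} = v_{9}  so sig = [3:1]

Signatures (|P|; sorted positive RHS coefficients), sorted:
    |P|=2: 21 collections, coeffs (), (), (), (1), (1), (1), (1), (1), (1), (1), (1,1), (1,1), (1,1), (1,1), (1,1), (1,1), (1,1), (1,2), (1,2), (1,2), (2)
    |P|=3: 2 collections, coeffs (1), (1)


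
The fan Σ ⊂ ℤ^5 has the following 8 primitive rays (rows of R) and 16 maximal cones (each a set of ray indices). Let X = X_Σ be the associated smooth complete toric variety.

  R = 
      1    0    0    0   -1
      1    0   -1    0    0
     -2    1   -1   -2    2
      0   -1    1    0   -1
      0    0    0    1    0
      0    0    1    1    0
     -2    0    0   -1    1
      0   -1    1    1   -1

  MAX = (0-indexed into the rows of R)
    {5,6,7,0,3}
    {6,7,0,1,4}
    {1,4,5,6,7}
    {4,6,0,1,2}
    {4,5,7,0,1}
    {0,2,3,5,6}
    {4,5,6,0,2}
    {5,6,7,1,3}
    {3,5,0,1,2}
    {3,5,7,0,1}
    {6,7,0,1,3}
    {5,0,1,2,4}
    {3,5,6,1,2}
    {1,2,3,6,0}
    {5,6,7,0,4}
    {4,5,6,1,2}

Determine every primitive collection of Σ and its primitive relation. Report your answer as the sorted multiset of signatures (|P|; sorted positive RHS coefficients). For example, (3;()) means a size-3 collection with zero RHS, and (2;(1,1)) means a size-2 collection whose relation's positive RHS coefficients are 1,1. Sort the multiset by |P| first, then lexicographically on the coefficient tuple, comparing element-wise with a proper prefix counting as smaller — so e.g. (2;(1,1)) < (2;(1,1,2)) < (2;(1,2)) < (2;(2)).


Minimal non-faces — 3 found among 8 rays, 16 max cones:

  • {2,7}:  v_{2} + v_{7} = v_{6} — sig = (2;(1))
  • {3,4}:  v_{3} + v_{4} = v_{7} — sig = (2;(1))
  • {0,1,5,6}:  v_{0} + v_{1} + v_{5} + v_{6} = 0 — sig = (4;())

Signatures (|P|; sorted positive RHS coefficients), sorted:
    (2;(1))
    (2;(1))
    (4;())


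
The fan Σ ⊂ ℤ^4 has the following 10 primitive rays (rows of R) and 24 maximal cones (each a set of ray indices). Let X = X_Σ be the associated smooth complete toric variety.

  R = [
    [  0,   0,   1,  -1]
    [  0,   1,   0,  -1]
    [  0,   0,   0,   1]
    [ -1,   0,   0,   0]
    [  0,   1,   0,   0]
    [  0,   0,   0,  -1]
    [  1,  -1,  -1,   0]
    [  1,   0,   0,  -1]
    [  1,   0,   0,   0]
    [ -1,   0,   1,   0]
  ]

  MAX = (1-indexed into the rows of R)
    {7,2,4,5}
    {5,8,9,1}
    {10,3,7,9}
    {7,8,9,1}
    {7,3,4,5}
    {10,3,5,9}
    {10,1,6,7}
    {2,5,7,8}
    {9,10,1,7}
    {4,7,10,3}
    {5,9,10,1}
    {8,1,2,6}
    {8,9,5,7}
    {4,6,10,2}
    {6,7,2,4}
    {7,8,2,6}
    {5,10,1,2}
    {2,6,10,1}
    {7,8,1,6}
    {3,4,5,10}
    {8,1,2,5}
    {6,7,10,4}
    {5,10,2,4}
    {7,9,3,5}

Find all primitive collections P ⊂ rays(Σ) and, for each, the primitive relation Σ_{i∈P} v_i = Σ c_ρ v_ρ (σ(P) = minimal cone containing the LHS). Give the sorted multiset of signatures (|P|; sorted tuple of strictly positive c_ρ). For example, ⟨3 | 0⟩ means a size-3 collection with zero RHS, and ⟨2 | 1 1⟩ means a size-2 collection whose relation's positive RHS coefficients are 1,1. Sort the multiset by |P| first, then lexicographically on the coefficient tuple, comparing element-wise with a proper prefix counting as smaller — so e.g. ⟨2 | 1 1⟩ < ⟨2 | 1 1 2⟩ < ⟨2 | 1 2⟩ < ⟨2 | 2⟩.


|primitive collections| = 15. Relations:

  • {3,6}:  v_{3} + v_{6} = 0  →  sig = ⟨2 | 0⟩
  • {4,9}:  v_{4} + v_{9} = 0  →  sig = ⟨2 | 0⟩
  • {2,3}:  v_{2} + v_{3} = v_{5}  →  sig = ⟨2 | 1⟩
  • {3,8}:  v_{3} + v_{8} = v_{9}  →  sig = ⟨2 | 1⟩
  • {4,8}:  v_{4} + v_{8} = v_{6}  →  sig = ⟨2 | 1⟩
  • {5,6}:  v_{5} + v_{6} = v_{2}  →  sig = ⟨2 | 1⟩
  • {6,9}:  v_{6} + v_{9} = v_{8}  →  sig = ⟨2 | 1⟩
  • {8,10}:  v_{8} + v_{10} = v_{1}  →  sig = ⟨2 | 1⟩
  • {1,3}:  v_{1} + v_{3} = v_{9} + v_{10}  →  sig = ⟨2 | 1 1⟩
  • {1,4}:  v_{1} + v_{4} = v_{6} + v_{10}  →  sig = ⟨2 | 1 1⟩
  • {2,9}:  v_{2} + v_{9} = v_{5} + v_{8}  →  sig = ⟨2 | 1 1⟩
  • {5,7,10}:  v_{5} + v_{7} + v_{10} = 0  →  sig = ⟨3 | 0⟩
  • {1,5,7}:  v_{1} + v_{5} + v_{7} = v_{8}  →  sig = ⟨3 | 1⟩
  • {2,7,10}:  v_{2} + v_{7} + v_{10} = v_{6}  →  sig = ⟨3 | 1⟩
  • {1,2,7}:  v_{1} + v_{2} + v_{7} = v_{6} + v_{8}  →  sig = ⟨3 | 1 1⟩

Signatures (|P|; sorted positive RHS coefficients), sorted:
{ ⟨2 | 0⟩ ×2,  ⟨2 | 1⟩ ×6,  ⟨2 | 1 1⟩ ×3,  ⟨3 | 0⟩,  ⟨3 | 1⟩ ×2,  ⟨3 | 1 1⟩ }


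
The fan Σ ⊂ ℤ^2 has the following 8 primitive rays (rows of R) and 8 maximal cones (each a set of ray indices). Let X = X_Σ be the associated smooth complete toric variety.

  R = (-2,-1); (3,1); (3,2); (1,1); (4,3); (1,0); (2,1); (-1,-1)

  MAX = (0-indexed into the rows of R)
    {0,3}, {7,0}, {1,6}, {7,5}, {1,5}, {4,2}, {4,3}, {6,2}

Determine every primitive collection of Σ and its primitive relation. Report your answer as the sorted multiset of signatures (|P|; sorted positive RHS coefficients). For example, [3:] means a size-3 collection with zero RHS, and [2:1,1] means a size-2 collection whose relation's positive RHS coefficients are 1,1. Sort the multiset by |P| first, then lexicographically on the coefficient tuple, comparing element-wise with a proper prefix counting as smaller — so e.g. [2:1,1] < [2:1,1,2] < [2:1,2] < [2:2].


Minimal non-faces — 20 found among 8 rays, 8 max cones:

  P = {0,6}:  v_{0} + v_{6} = 0 — sig = [2:]
  P = {3,7}:  v_{3} + v_{7} = 0 — sig = [2:]
  P = {0,1}:  v_{0} + v_{1} = v_{5} — sig = [2:1]
  P = {0,2}:  v_{0} + v_{2} = v_{3} — sig = [2:1]
  P = {0,5}:  v_{0} + v_{5} = v_{7} — sig = [2:1]
  P = {2,3}:  v_{2} + v_{3} = v_{4} — sig = [2:1]
  P = {2,7}:  v_{2} + v_{7} = v_{6} — sig = [2:1]
  P = {3,5}:  v_{3} + v_{5} = v_{6} — sig = [2:1]
  P = {3,6}:  v_{3} + v_{6} = v_{2} — sig = [2:1]
  P = {4,7}:  v_{4} + v_{7} = v_{2} — sig = [2:1]
  P = {5,6}:  v_{5} + v_{6} = v_{1} — sig = [2:1]
  P = {6,7}:  v_{6} + v_{7} = v_{5} — sig = [2:1]
  P = {4,5}:  v_{4} + v_{5} = v_{2} + v_{6} — sig = [2:1,1]
  P = {1,4}:  v_{1} + v_{4} = v_{2} + 2·v_{6} — sig = [2:1,2]
  P = {0,4}:  v_{0} + v_{4} = 2·v_{3} — sig = [2:2]
  P = {1,3}:  v_{1} + v_{3} = 2·v_{6} — sig = [2:2]
  P = {1,7}:  v_{1} + v_{7} = 2·v_{5} — sig = [2:2]
  P = {2,5}:  v_{2} + v_{5} = 2·v_{6} — sig = [2:2]
  P = {4,6}:  v_{4} + v_{6} = 2·v_{2} — sig = [2:2]
  P = {1,2}:  v_{1} + v_{2} = 3·v_{6} — sig = [2:3]

Signatures (|P|; sorted positive RHS coefficients), sorted:
    |P|=2: 20 collections, coeffs (), (), (1), (1), (1), (1), (1), (1), (1), (1), (1), (1), (1,1), (1,2), (2), (2), (2), (2), (2), (3)


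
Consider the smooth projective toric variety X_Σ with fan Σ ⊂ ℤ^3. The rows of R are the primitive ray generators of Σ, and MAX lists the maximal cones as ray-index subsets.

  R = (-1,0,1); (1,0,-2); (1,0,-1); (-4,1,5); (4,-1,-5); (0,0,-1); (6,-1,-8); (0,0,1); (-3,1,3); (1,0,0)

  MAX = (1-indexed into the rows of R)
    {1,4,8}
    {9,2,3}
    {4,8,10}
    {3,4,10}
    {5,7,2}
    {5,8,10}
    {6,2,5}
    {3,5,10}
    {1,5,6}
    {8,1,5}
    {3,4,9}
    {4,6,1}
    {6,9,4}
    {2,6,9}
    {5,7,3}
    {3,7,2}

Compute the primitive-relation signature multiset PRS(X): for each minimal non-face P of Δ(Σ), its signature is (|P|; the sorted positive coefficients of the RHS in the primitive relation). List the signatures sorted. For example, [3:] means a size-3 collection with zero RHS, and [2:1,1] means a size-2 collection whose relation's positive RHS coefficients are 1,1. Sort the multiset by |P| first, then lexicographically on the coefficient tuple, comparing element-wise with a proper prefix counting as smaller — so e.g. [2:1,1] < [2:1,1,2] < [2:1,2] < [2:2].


|primitive collections| = 22. Relations:

  • {1,3}:  v_{1} + v_{3} = 0  so sig = [2:]
  • {4,5}:  v_{4} + v_{5} = 0  so sig = [2:]
  • {6,8}:  v_{6} + v_{8} = 0  so sig = [2:]
  • {1,2}:  v_{1} + v_{2} = v_{6}  so sig = [2:1]
  • {1,10}:  v_{1} + v_{10} = v_{8}  so sig = [2:1]
  • {2,4}:  v_{2} + v_{4} = v_{9}  so sig = [2:1]
  • {2,8}:  v_{2} + v_{8} = v_{3}  so sig = [2:1]
  • {3,6}:  v_{3} + v_{6} = v_{2}  so sig = [2:1]
  • {3,8}:  v_{3} + v_{8} = v_{10}  so sig = [2:1]
  • {5,9}:  v_{5} + v_{9} = v_{2}  so sig = [2:1]
  • {6,10}:  v_{6} + v_{10} = v_{3}  so sig = [2:1]
  • {1,7}:  v_{1} + v_{7} = v_{2} + v_{5}  so sig = [2:1,1]
  • {1,9}:  v_{1} + v_{9} = v_{4} + v_{6}  so sig = [2:1,1]
  • {4,7}:  v_{4} + v_{7} = v_{2} + v_{3}  so sig = [2:1,1]
  • {8,9}:  v_{8} + v_{9} = v_{3} + v_{4}  so sig = [2:1,1]
  • {6,7}:  v_{6} + v_{7} = 2·v_{2} + v_{5}  so sig = [2:1,2]
  • {7,8}:  v_{7} + v_{8} = 2·v_{3} + v_{5}  so sig = [2:1,2]
  • {7,9}:  v_{7} + v_{9} = 2·v_{2} + v_{3}  so sig = [2:1,2]
  • {9,10}:  v_{9} + v_{10} = 2·v_{3} + v_{4}  so sig = [2:1,2]
  • {7,10}:  v_{7} + v_{10} = 3·v_{3} + v_{5}  so sig = [2:1,3]
  • {2,10}:  v_{2} + v_{10} = 2·v_{3}  so sig = [2:2]
  • {2,3,5}:  v_{2} + v_{3} + v_{5} = v_{7}  so sig = [3:1]

so the primitive-relation signature multiset is
[[2:], [2:], [2:], [2:1], [2:1], [2:1], [2:1], [2:1], [2:1], [2:1], [2:1], [2:1,1], [2:1,1], [2:1,1], [2:1,1], [2:1,2], [2:1,2], [2:1,2], [2:1,2], [2:1,3], [2:2], [3:1]]


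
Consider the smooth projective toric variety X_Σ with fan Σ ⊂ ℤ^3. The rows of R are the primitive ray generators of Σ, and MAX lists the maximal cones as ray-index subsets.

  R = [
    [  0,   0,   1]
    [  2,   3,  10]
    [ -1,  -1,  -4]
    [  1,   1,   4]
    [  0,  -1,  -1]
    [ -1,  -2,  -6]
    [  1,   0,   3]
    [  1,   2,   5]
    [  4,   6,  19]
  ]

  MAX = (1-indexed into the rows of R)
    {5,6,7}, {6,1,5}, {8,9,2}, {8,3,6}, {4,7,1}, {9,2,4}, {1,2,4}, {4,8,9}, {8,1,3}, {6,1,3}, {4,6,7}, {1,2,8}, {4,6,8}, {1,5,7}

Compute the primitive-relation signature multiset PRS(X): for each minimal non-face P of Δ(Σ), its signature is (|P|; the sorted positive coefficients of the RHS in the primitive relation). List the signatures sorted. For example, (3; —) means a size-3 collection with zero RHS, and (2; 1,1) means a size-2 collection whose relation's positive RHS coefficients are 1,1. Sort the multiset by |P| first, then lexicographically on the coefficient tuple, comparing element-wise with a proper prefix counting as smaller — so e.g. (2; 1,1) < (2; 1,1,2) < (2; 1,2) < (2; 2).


Σ has 20 primitive collections:

  • {3,4}:  v_{3} + v_{4} = 0  ⟹  sig = (2; —)
  • {2,6}:  v_{2} + v_{6} = v_{4}  ⟹  sig = (2; 1)
  • {3,7}:  v_{3} + v_{7} = v_{5}  ⟹  sig = (2; 1)
  • {4,5}:  v_{4} + v_{5} = v_{7}  ⟹  sig = (2; 1)
  • {5,8}:  v_{5} + v_{8} = v_{4}  ⟹  sig = (2; 1)
  • {2,3}:  v_{2} + v_{3} = v_{1} + v_{8}  ⟹  sig = (2; 1,1)
  • {3,5}:  v_{3} + v_{5} = v_{1} + v_{6}  ⟹  sig = (2; 1,1)
  • {3,9}:  v_{3} + v_{9} = v_{2} + v_{8}  ⟹  sig = (2; 1,1)
  • {2,5}:  v_{2} + v_{5} = v_{1} + 2·v_{4}  ⟹  sig = (2; 1,2)
  • {5,9}:  v_{5} + v_{9} = v_{2} + 2·v_{4}  ⟹  sig = (2; 1,2)
  • {6,9}:  v_{6} + v_{9} = 2·v_{4} + v_{8}  ⟹  sig = (2; 1,2)
  • {2,7}:  v_{2} + v_{7} = v_{1} + 3·v_{4}  ⟹  sig = (2; 1,3)
  • {7,9}:  v_{7} + v_{9} = v_{2} + 3·v_{4}  ⟹  sig = (2; 1,3)
  • {1,9}:  v_{1} + v_{9} = 2·v_{2}  ⟹  sig = (2; 2)
  • {7,8}:  v_{7} + v_{8} = 2·v_{4}  ⟹  sig = (2; 2)
  • {1,6,8}:  v_{1} + v_{6} + v_{8} = 0  ⟹  sig = (3; —)
  • {1,4,6}:  v_{1} + v_{4} + v_{6} = v_{5}  ⟹  sig = (3; 1)
  • {1,4,8}:  v_{1} + v_{4} + v_{8} = v_{2}  ⟹  sig = (3; 1)
  • {2,4,8}:  v_{2} + v_{4} + v_{8} = v_{9}  ⟹  sig = (3; 1)
  • {1,6,7}:  v_{1} + v_{6} + v_{7} = 2·v_{5}  ⟹  sig = (3; 2)

Signatures (|P|; sorted positive RHS coefficients), sorted:
    (2; —)
    (2; 1)
    (2; 1)
    (2; 1)
    (2; 1)
    (2; 1,1)
    (2; 1,1)
    (2; 1,1)
    (2; 1,2)
    (2; 1,2)
    (2; 1,2)
    (2; 1,3)
    (2; 1,3)
    (2; 2)
    (2; 2)
    (3; —)
    (3; 1)
    (3; 1)
    (3; 1)
    (3; 2)


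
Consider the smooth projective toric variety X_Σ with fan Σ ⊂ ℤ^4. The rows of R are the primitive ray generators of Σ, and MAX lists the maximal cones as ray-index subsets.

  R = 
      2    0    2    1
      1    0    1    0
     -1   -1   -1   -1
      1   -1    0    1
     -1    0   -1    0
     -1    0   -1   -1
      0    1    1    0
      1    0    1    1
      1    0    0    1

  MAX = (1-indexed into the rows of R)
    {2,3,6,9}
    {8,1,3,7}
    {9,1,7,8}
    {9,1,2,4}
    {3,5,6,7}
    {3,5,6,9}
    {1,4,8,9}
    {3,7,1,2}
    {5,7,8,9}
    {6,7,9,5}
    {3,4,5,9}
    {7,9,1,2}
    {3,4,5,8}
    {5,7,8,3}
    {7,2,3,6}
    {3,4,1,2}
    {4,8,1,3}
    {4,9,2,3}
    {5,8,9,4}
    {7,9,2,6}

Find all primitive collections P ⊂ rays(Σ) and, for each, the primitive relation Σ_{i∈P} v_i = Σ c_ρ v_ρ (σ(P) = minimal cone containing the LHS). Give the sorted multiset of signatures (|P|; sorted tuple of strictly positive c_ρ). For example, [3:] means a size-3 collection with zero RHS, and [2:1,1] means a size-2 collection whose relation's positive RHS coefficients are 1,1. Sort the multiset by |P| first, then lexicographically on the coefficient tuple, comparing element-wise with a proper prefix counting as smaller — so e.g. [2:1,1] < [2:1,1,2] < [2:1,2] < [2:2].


The 10 primitive collections of Σ (r=9, n=4):

  • {2,5}:  v_{2} + v_{5} = 0 ; sig = [2:]
  • {6,8}:  v_{6} + v_{8} = 0 ; sig = [2:]
  • {1,5}:  v_{1} + v_{5} = v_{8} ; sig = [2:1]
  • {1,6}:  v_{1} + v_{6} = v_{2} ; sig = [2:1]
  • {2,8}:  v_{2} + v_{8} = v_{1} ; sig = [2:1]
  • {4,7}:  v_{4} + v_{7} = v_{8} ; sig = [2:1]
  • {4,6}:  v_{4} + v_{6} = v_{3} + v_{9} ; sig = [2:1,1]
  • {3,7,9}:  v_{3} + v_{7} + v_{9} = 0 ; sig = [3:]
  • {3,8,9}:  v_{3} + v_{8} + v_{9} = v_{4} ; sig = [3:1]
  • {1,3,9}:  v_{1} + v_{3} + v_{9} = v_{2} + v_{4} ; sig = [3:1,1]

Sorted signature multiset PRS(X):
[[2:], [2:], [2:1], [2:1], [2:1], [2:1], [2:1,1], [3:], [3:1], [3:1,1]]


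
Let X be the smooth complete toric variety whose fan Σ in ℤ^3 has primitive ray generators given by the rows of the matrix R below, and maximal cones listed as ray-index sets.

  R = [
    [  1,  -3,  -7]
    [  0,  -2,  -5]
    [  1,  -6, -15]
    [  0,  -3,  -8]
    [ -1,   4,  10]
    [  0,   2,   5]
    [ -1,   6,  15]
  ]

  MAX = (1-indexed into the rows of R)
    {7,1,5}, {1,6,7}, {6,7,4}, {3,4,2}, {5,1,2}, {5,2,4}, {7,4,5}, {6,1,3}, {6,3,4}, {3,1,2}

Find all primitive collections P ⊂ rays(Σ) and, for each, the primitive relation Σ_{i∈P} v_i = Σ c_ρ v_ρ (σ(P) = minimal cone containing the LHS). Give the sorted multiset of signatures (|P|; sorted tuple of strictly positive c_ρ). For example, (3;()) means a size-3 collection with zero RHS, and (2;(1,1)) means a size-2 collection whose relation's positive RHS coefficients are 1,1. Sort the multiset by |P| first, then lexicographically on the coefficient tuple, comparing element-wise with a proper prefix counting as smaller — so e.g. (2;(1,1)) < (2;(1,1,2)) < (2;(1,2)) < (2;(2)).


Minimal non-faces — 6 found among 7 rays, 10 max cones:

  P = {2,6}:  v_{2} + v_{6} = 0 ; sig = (2;())
  P = {3,7}:  v_{3} + v_{7} = 0 ; sig = (2;())
  P = {1,4}:  v_{1} + v_{4} = v_{3} ; sig = (2;(1))
  P = {2,7}:  v_{2} + v_{7} = v_{5} ; sig = (2;(1))
  P = {3,5}:  v_{3} + v_{5} = v_{2} ; sig = (2;(1))
  P = {5,6}:  v_{5} + v_{6} = v_{7} ; sig = (2;(1))

so the primitive-relation signature multiset is
    |P|=2: 6 collections, coeffs (), (), (1), (1), (1), (1)


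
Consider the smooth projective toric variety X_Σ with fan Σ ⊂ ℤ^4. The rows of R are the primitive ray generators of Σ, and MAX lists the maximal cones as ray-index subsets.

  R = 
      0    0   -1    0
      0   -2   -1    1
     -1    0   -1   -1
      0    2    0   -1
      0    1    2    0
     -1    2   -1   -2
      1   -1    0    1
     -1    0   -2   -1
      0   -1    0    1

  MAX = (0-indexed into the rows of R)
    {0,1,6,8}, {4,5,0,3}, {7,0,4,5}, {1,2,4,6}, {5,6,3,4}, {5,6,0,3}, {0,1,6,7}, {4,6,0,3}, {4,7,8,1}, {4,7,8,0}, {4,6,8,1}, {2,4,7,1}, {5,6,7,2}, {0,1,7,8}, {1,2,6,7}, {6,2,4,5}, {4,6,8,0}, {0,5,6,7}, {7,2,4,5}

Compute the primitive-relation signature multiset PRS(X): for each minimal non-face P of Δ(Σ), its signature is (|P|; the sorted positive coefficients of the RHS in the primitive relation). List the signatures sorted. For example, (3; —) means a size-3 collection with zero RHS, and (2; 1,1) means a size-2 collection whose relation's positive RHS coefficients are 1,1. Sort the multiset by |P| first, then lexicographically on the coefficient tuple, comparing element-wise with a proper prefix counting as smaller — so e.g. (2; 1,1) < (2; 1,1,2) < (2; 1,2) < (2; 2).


Primitive collections (12):

  • {0,2}:  v_{0} + v_{2} = v_{7}  ⇒ sig = (2; 1)
  • {1,3}:  v_{1} + v_{3} = v_{0}  ⇒ sig = (2; 1)
  • {1,5}:  v_{1} + v_{5} = v_{7}  ⇒ sig = (2; 1)
  • {2,3}:  v_{2} + v_{3} = v_{5}  ⇒ sig = (2; 1)
  • {3,7}:  v_{3} + v_{7} = v_{0} + v_{5}  ⇒ sig = (2; 1,1)
  • {2,8}:  v_{2} + v_{8} = v_{1} + v_{4} + v_{7}  ⇒ sig = (2; 1,1,1)
  • {5,8}:  v_{5} + v_{8} = v_{0} + v_{4} + v_{7}  ⇒ sig = (2; 1,1,1)
  • {3,8}:  v_{3} + v_{8} = 2·v_{0} + v_{4}  ⇒ sig = (2; 1,2)
  • {4,6,7}:  v_{4} + v_{6} + v_{7} = 0  ⇒ sig = (3; —)
  • {0,1,4}:  v_{0} + v_{1} + v_{4} = v_{8}  ⇒ sig = (3; 1)
  • {6,7,8}:  v_{6} + v_{7} + v_{8} = v_{0} + v_{1}  ⇒ sig = (3; 1,1)
  • {0,4,5,6}:  v_{0} + v_{4} + v_{5} + v_{6} = v_{3}  ⇒ sig = (4; 1)

Signatures (|P|; sorted positive RHS coefficients), sorted:
    |P|=2: 8 collections, coeffs (1), (1), (1), (1), (1,1), (1,1,1), (1,1,1), (1,2)
    |P|=3: 3 collections, coeffs (), (1), (1,1)
    |P|=4: 1 collection, coeffs (1)


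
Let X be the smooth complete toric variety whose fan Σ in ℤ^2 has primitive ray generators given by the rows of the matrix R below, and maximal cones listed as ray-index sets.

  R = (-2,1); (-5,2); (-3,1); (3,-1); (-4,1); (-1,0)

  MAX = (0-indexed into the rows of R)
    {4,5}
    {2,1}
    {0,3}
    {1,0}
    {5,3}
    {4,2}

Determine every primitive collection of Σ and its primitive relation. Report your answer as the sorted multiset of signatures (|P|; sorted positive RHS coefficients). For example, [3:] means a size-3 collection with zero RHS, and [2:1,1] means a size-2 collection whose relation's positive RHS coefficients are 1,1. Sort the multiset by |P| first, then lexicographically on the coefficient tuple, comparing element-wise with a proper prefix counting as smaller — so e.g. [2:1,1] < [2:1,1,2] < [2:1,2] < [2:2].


Primitive collections (9):

  • {2,3}:  v_{2} + v_{3} = 0 — sig = [2:]
  • {0,2}:  v_{0} + v_{2} = v_{1} — sig = [2:1]
  • {0,5}:  v_{0} + v_{5} = v_{2} — sig = [2:1]
  • {1,3}:  v_{1} + v_{3} = v_{0} — sig = [2:1]
  • {2,5}:  v_{2} + v_{5} = v_{4} — sig = [2:1]
  • {3,4}:  v_{3} + v_{4} = v_{5} — sig = [2:1]
  • {0,4}:  v_{0} + v_{4} = 2·v_{2} — sig = [2:2]
  • {1,5}:  v_{1} + v_{5} = 2·v_{2} — sig = [2:2]
  • {1,4}:  v_{1} + v_{4} = 3·v_{2} — sig = [2:3]

so the primitive-relation signature multiset is
[[2:], [2:1], [2:1], [2:1], [2:1], [2:1], [2:2], [2:2], [2:3]]


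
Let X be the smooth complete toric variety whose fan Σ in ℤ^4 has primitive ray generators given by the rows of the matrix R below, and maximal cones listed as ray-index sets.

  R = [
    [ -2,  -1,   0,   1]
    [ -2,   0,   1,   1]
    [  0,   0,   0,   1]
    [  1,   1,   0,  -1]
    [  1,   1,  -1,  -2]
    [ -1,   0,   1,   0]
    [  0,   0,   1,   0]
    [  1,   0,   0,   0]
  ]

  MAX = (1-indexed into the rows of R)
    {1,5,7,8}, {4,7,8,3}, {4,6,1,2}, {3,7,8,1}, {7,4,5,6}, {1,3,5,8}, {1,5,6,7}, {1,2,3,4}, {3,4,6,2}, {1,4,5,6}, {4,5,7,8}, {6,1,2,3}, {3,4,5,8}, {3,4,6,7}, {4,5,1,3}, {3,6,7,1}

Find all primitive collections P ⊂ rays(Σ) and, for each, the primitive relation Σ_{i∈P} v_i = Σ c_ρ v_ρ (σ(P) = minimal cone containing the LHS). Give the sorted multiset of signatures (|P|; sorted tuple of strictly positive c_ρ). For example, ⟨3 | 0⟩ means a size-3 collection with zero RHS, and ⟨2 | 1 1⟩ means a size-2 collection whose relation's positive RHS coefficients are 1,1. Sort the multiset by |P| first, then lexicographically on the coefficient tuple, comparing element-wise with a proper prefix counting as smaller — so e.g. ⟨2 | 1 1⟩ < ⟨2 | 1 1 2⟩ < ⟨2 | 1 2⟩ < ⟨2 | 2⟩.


9 collections generate NE(X_Σ); each relation:

  {6,8}:  v_{6} + v_{8} = v_{7}  so sig = ⟨2 | 1⟩
  {2,8}:  v_{2} + v_{8} = v_{3} + v_{6}  so sig = ⟨2 | 1 1⟩
  {2,7}:  v_{2} + v_{7} = v_{3} + 2·v_{6}  so sig = ⟨2 | 1 2⟩
  {2,5}:  v_{2} + v_{5} = 2·v_{1} + 3·v_{4}  so sig = ⟨2 | 2 3⟩
  {1,4,8}:  v_{1} + v_{4} + v_{8} = 0  so sig = ⟨3 | 0⟩
  {1,4,7}:  v_{1} + v_{4} + v_{7} = v_{6}  so sig = ⟨3 | 1⟩
  {3,5,7}:  v_{3} + v_{5} + v_{7} = v_{4}  so sig = ⟨3 | 1⟩
  {3,5,6}:  v_{3} + v_{5} + v_{6} = v_{1} + 2·v_{4}  so sig = ⟨3 | 1 2⟩
  {1,3,4,6}:  v_{1} + v_{3} + v_{4} + v_{6} = v_{2}  so sig = ⟨4 | 1⟩

Hence PRS(X_Σ) =
{ ⟨2 | 1⟩,  ⟨2 | 1 1⟩,  ⟨2 | 1 2⟩,  ⟨2 | 2 3⟩,  ⟨3 | 0⟩,  ⟨3 | 1⟩ ×2,  ⟨3 | 1 2⟩,  ⟨4 | 1⟩ }
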